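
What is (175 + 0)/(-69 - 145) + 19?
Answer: 3891/214 ≈ 18.182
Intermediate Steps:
(175 + 0)/(-69 - 145) + 19 = 175/(-214) + 19 = 175*(-1/214) + 19 = -175/214 + 19 = 3891/214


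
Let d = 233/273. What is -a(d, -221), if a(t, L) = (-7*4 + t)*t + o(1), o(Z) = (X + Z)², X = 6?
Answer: -1925158/74529 ≈ -25.831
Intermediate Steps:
d = 233/273 (d = 233*(1/273) = 233/273 ≈ 0.85348)
o(Z) = (6 + Z)²
a(t, L) = 49 + t*(-28 + t) (a(t, L) = (-7*4 + t)*t + (6 + 1)² = (-28 + t)*t + 7² = t*(-28 + t) + 49 = 49 + t*(-28 + t))
-a(d, -221) = -(49 + (233/273)² - 28*233/273) = -(49 + 54289/74529 - 932/39) = -1*1925158/74529 = -1925158/74529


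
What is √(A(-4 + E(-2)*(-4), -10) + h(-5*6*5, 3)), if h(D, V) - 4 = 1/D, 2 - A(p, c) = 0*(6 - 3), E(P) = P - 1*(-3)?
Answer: √5394/30 ≈ 2.4481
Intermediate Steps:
E(P) = 3 + P (E(P) = P + 3 = 3 + P)
A(p, c) = 2 (A(p, c) = 2 - 0*(6 - 3) = 2 - 0*3 = 2 - 1*0 = 2 + 0 = 2)
h(D, V) = 4 + 1/D
√(A(-4 + E(-2)*(-4), -10) + h(-5*6*5, 3)) = √(2 + (4 + 1/(-5*6*5))) = √(2 + (4 + 1/(-30*5))) = √(2 + (4 + 1/(-150))) = √(2 + (4 - 1/150)) = √(2 + 599/150) = √(899/150) = √5394/30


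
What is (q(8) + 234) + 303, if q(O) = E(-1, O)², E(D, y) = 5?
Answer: 562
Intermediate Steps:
q(O) = 25 (q(O) = 5² = 25)
(q(8) + 234) + 303 = (25 + 234) + 303 = 259 + 303 = 562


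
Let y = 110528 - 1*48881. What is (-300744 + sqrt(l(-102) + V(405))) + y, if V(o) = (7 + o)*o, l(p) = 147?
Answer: -239097 + sqrt(167007) ≈ -2.3869e+5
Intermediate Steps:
V(o) = o*(7 + o)
y = 61647 (y = 110528 - 48881 = 61647)
(-300744 + sqrt(l(-102) + V(405))) + y = (-300744 + sqrt(147 + 405*(7 + 405))) + 61647 = (-300744 + sqrt(147 + 405*412)) + 61647 = (-300744 + sqrt(147 + 166860)) + 61647 = (-300744 + sqrt(167007)) + 61647 = -239097 + sqrt(167007)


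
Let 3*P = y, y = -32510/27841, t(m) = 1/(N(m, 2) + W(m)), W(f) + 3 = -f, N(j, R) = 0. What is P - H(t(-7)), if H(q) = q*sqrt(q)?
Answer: -343603/668184 ≈ -0.51423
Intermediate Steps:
W(f) = -3 - f
t(m) = 1/(-3 - m) (t(m) = 1/(0 + (-3 - m)) = 1/(-3 - m))
y = -32510/27841 (y = -32510*1/27841 = -32510/27841 ≈ -1.1677)
P = -32510/83523 (P = (1/3)*(-32510/27841) = -32510/83523 ≈ -0.38923)
H(q) = q**(3/2)
P - H(t(-7)) = -32510/83523 - (-1/(3 - 7))**(3/2) = -32510/83523 - (-1/(-4))**(3/2) = -32510/83523 - (-1*(-1/4))**(3/2) = -32510/83523 - (1/4)**(3/2) = -32510/83523 - 1*1/8 = -32510/83523 - 1/8 = -343603/668184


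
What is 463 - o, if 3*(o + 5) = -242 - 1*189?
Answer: 1835/3 ≈ 611.67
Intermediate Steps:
o = -446/3 (o = -5 + (-242 - 1*189)/3 = -5 + (-242 - 189)/3 = -5 + (1/3)*(-431) = -5 - 431/3 = -446/3 ≈ -148.67)
463 - o = 463 - 1*(-446/3) = 463 + 446/3 = 1835/3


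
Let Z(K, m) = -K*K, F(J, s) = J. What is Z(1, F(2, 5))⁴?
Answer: 1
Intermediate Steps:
Z(K, m) = -K²
Z(1, F(2, 5))⁴ = (-1*1²)⁴ = (-1*1)⁴ = (-1)⁴ = 1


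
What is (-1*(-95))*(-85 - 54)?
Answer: -13205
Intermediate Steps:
(-1*(-95))*(-85 - 54) = 95*(-139) = -13205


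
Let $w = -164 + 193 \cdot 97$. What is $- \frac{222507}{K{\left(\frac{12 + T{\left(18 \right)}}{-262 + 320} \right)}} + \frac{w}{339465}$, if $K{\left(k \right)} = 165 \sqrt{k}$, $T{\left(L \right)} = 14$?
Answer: $\frac{2651}{48495} - \frac{74169 \sqrt{377}}{715} \approx -2014.1$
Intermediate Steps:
$w = 18557$ ($w = -164 + 18721 = 18557$)
$- \frac{222507}{K{\left(\frac{12 + T{\left(18 \right)}}{-262 + 320} \right)}} + \frac{w}{339465} = - \frac{222507}{165 \sqrt{\frac{12 + 14}{-262 + 320}}} + \frac{18557}{339465} = - \frac{222507}{165 \sqrt{\frac{26}{58}}} + 18557 \cdot \frac{1}{339465} = - \frac{222507}{165 \sqrt{26 \cdot \frac{1}{58}}} + \frac{2651}{48495} = - \frac{222507}{165 \sqrt{\frac{13}{29}}} + \frac{2651}{48495} = - \frac{222507}{165 \frac{\sqrt{377}}{29}} + \frac{2651}{48495} = - \frac{222507}{\frac{165}{29} \sqrt{377}} + \frac{2651}{48495} = - 222507 \frac{\sqrt{377}}{2145} + \frac{2651}{48495} = - \frac{74169 \sqrt{377}}{715} + \frac{2651}{48495} = \frac{2651}{48495} - \frac{74169 \sqrt{377}}{715}$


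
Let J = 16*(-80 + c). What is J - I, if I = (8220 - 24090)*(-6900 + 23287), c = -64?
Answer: 260059386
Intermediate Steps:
I = -260061690 (I = -15870*16387 = -260061690)
J = -2304 (J = 16*(-80 - 64) = 16*(-144) = -2304)
J - I = -2304 - 1*(-260061690) = -2304 + 260061690 = 260059386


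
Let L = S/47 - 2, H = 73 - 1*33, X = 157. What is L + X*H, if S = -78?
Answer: 294988/47 ≈ 6276.3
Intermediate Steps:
H = 40 (H = 73 - 33 = 40)
L = -172/47 (L = -78/47 - 2 = -172/47 ≈ -3.6596)
L + X*H = -172/47 + 157*40 = -172/47 + 6280 = 294988/47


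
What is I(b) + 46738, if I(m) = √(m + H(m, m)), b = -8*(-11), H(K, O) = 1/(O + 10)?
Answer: 46738 + 5*√690/14 ≈ 46747.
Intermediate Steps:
H(K, O) = 1/(10 + O)
b = 88
I(m) = √(m + 1/(10 + m))
I(b) + 46738 = √((1 + 88*(10 + 88))/(10 + 88)) + 46738 = √((1 + 88*98)/98) + 46738 = √((1 + 8624)/98) + 46738 = √((1/98)*8625) + 46738 = √(8625/98) + 46738 = 5*√690/14 + 46738 = 46738 + 5*√690/14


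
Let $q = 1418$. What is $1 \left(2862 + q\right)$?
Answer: $4280$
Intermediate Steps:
$1 \left(2862 + q\right) = 1 \left(2862 + 1418\right) = 1 \cdot 4280 = 4280$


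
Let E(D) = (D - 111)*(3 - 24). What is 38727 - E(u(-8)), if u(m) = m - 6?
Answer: 36102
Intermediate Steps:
u(m) = -6 + m
E(D) = 2331 - 21*D (E(D) = (-111 + D)*(-21) = 2331 - 21*D)
38727 - E(u(-8)) = 38727 - (2331 - 21*(-6 - 8)) = 38727 - (2331 - 21*(-14)) = 38727 - (2331 + 294) = 38727 - 1*2625 = 38727 - 2625 = 36102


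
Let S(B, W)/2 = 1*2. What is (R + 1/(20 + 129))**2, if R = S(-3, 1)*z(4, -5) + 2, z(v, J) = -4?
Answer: 4347225/22201 ≈ 195.81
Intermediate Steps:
S(B, W) = 4 (S(B, W) = 2*(1*2) = 2*2 = 4)
R = -14 (R = 4*(-4) + 2 = -16 + 2 = -14)
(R + 1/(20 + 129))**2 = (-14 + 1/(20 + 129))**2 = (-14 + 1/149)**2 = (-2085/149)**2 = 4347225/22201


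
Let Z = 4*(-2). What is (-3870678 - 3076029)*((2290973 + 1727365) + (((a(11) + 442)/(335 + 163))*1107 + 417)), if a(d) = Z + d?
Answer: -4635381523327245/166 ≈ -2.7924e+13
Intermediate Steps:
Z = -8
a(d) = -8 + d
(-3870678 - 3076029)*((2290973 + 1727365) + (((a(11) + 442)/(335 + 163))*1107 + 417)) = (-3870678 - 3076029)*((2290973 + 1727365) + ((((-8 + 11) + 442)/(335 + 163))*1107 + 417)) = -6946707*(4018338 + (((3 + 442)/498)*1107 + 417)) = -6946707*(4018338 + ((445*(1/498))*1107 + 417)) = -6946707*(4018338 + ((445/498)*1107 + 417)) = -6946707*(4018338 + (164205/166 + 417)) = -6946707*(4018338 + 233427/166) = -6946707*667277535/166 = -4635381523327245/166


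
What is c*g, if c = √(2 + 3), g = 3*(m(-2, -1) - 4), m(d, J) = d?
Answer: -18*√5 ≈ -40.249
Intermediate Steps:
g = -18 (g = 3*(-2 - 4) = 3*(-6) = -18)
c = √5 ≈ 2.2361
c*g = √5*(-18) = -18*√5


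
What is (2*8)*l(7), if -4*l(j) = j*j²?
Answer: -1372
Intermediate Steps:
l(j) = -j³/4 (l(j) = -j*j²/4 = -j³/4)
(2*8)*l(7) = (2*8)*(-¼*7³) = 16*(-¼*343) = 16*(-343/4) = -1372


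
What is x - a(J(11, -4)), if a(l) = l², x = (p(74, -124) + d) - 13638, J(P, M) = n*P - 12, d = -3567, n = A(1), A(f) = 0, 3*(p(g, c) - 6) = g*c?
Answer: -61205/3 ≈ -20402.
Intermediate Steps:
p(g, c) = 6 + c*g/3 (p(g, c) = 6 + (g*c)/3 = 6 + (c*g)/3 = 6 + c*g/3)
n = 0
J(P, M) = -12 (J(P, M) = 0*P - 12 = 0 - 12 = -12)
x = -60773/3 (x = ((6 + (⅓)*(-124)*74) - 3567) - 13638 = ((6 - 9176/3) - 3567) - 13638 = (-9158/3 - 3567) - 13638 = -19859/3 - 13638 = -60773/3 ≈ -20258.)
x - a(J(11, -4)) = -60773/3 - 1*(-12)² = -60773/3 - 1*144 = -60773/3 - 144 = -61205/3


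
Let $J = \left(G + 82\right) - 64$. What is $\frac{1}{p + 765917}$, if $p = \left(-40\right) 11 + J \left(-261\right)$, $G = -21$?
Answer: $\frac{1}{766260} \approx 1.305 \cdot 10^{-6}$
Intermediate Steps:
$J = -3$ ($J = \left(-21 + 82\right) - 64 = 61 - 64 = -3$)
$p = 343$ ($p = \left(-40\right) 11 - -783 = -440 + 783 = 343$)
$\frac{1}{p + 765917} = \frac{1}{343 + 765917} = \frac{1}{766260}$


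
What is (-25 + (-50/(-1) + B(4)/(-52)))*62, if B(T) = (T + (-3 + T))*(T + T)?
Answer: 19530/13 ≈ 1502.3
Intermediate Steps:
B(T) = 2*T*(-3 + 2*T) (B(T) = (-3 + 2*T)*(2*T) = 2*T*(-3 + 2*T))
(-25 + (-50/(-1) + B(4)/(-52)))*62 = (-25 + (-50/(-1) + (2*4*(-3 + 2*4))/(-52)))*62 = (-25 + (-50*(-1) + (2*4*(-3 + 8))*(-1/52)))*62 = (-25 + (50 + (2*4*5)*(-1/52)))*62 = (-25 + (50 + 40*(-1/52)))*62 = (-25 + (50 - 10/13))*62 = (-25 + 640/13)*62 = (315/13)*62 = 19530/13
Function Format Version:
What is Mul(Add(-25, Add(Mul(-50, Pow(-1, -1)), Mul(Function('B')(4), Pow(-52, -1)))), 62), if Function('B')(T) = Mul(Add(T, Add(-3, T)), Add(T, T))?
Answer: Rational(19530, 13) ≈ 1502.3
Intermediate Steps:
Function('B')(T) = Mul(2, T, Add(-3, Mul(2, T))) (Function('B')(T) = Mul(Add(-3, Mul(2, T)), Mul(2, T)) = Mul(2, T, Add(-3, Mul(2, T))))
Mul(Add(-25, Add(Mul(-50, Pow(-1, -1)), Mul(Function('B')(4), Pow(-52, -1)))), 62) = Mul(Add(-25, Add(Mul(-50, Pow(-1, -1)), Mul(Mul(2, 4, Add(-3, Mul(2, 4))), Pow(-52, -1)))), 62) = Mul(Add(-25, Add(Mul(-50, -1), Mul(Mul(2, 4, Add(-3, 8)), Rational(-1, 52)))), 62) = Mul(Add(-25, Add(50, Mul(Mul(2, 4, 5), Rational(-1, 52)))), 62) = Mul(Add(-25, Add(50, Mul(40, Rational(-1, 52)))), 62) = Mul(Add(-25, Add(50, Rational(-10, 13))), 62) = Mul(Add(-25, Rational(640, 13)), 62) = Mul(Rational(315, 13), 62) = Rational(19530, 13)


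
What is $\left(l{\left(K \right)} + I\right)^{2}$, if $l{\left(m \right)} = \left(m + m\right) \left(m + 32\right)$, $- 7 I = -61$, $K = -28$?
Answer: $\frac{2271049}{49} \approx 46348.0$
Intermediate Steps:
$I = \frac{61}{7}$ ($I = \left(- \frac{1}{7}\right) \left(-61\right) = \frac{61}{7} \approx 8.7143$)
$l{\left(m \right)} = 2 m \left(32 + m\right)$
$\left(l{\left(K \right)} + I\right)^{2} = \left(2 \left(-28\right) \left(32 - 28\right) + \frac{61}{7}\right)^{2} = \left(2 \left(-28\right) 4 + \frac{61}{7}\right)^{2} = \left(-224 + \frac{61}{7}\right)^{2} = \left(- \frac{1507}{7}\right)^{2} = \frac{2271049}{49}$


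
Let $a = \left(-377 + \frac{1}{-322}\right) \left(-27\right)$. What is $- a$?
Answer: $- \frac{3277665}{322} \approx -10179.0$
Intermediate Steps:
$a = \frac{3277665}{322}$ ($a = \left(-377 - \frac{1}{322}\right) \left(-27\right) = \left(- \frac{121395}{322}\right) \left(-27\right) = \frac{3277665}{322} \approx 10179.0$)
$- a = \left(-1\right) \frac{3277665}{322} = - \frac{3277665}{322}$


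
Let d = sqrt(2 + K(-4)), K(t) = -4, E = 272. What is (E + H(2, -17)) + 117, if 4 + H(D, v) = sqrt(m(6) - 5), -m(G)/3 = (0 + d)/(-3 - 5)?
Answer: 385 + sqrt(-80 + 6*I*sqrt(2))/4 ≈ 385.12 + 2.2392*I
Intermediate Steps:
d = I*sqrt(2) (d = sqrt(2 - 4) = sqrt(-2) = I*sqrt(2) ≈ 1.4142*I)
m(G) = 3*I*sqrt(2)/8 (m(G) = -3*(0 + I*sqrt(2))/(-3 - 5) = -3*I*sqrt(2)/(-8) = -3*I*sqrt(2)*(-1)/8 = -(-3)*I*sqrt(2)/8 = 3*I*sqrt(2)/8)
H(D, v) = -4 + sqrt(-5 + 3*I*sqrt(2)/8) (H(D, v) = -4 + sqrt(3*I*sqrt(2)/8 - 5) = -4 + sqrt(-5 + 3*I*sqrt(2)/8))
(E + H(2, -17)) + 117 = (272 + (-4 + sqrt(-80 + 6*I*sqrt(2))/4)) + 117 = (268 + sqrt(-80 + 6*I*sqrt(2))/4) + 117 = 385 + sqrt(-80 + 6*I*sqrt(2))/4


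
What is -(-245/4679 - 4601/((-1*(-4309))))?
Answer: 22583784/20161811 ≈ 1.1201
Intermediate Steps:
-(-245/4679 - 4601/((-1*(-4309)))) = -(-245*1/4679 - 4601/4309) = -(-245/4679 - 4601*1/4309) = -(-245/4679 - 4601/4309) = -1*(-22583784/20161811) = 22583784/20161811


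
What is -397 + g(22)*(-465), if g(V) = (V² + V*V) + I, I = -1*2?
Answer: -449587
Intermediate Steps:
I = -2
g(V) = -2 + 2*V² (g(V) = (V² + V*V) - 2 = (V² + V²) - 2 = 2*V² - 2 = -2 + 2*V²)
-397 + g(22)*(-465) = -397 + (-2 + 2*22²)*(-465) = -397 + (-2 + 2*484)*(-465) = -397 + (-2 + 968)*(-465) = -397 + 966*(-465) = -397 - 449190 = -449587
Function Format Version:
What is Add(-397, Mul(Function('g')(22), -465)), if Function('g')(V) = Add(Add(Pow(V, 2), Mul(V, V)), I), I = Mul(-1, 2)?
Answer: -449587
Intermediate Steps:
I = -2
Function('g')(V) = Add(-2, Mul(2, Pow(V, 2))) (Function('g')(V) = Add(Add(Pow(V, 2), Mul(V, V)), -2) = Add(Add(Pow(V, 2), Pow(V, 2)), -2) = Add(Mul(2, Pow(V, 2)), -2) = Add(-2, Mul(2, Pow(V, 2))))
Add(-397, Mul(Function('g')(22), -465)) = Add(-397, Mul(Add(-2, Mul(2, Pow(22, 2))), -465)) = Add(-397, Mul(Add(-2, Mul(2, 484)), -465)) = Add(-397, Mul(Add(-2, 968), -465)) = Add(-397, Mul(966, -465)) = Add(-397, -449190) = -449587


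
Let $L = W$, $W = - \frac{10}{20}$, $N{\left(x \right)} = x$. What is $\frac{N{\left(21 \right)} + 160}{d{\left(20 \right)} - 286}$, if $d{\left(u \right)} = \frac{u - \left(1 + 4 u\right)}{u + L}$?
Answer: $- \frac{7059}{11276} \approx -0.62602$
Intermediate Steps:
$W = - \frac{1}{2}$ ($W = \left(-10\right) \frac{1}{20} = - \frac{1}{2} \approx -0.5$)
$L = - \frac{1}{2} \approx -0.5$
$d{\left(u \right)} = \frac{-1 - 3 u}{- \frac{1}{2} + u}$ ($d{\left(u \right)} = \frac{u - \left(1 + 4 u\right)}{u - \frac{1}{2}} = \frac{u - \left(1 + 4 u\right)}{- \frac{1}{2} + u} = \frac{-1 - 3 u}{- \frac{1}{2} + u}$)
$\frac{N{\left(21 \right)} + 160}{d{\left(20 \right)} - 286} = \frac{21 + 160}{\frac{2 \left(-1 - 60\right)}{-1 + 2 \cdot 20} - 286} = \frac{181}{\frac{2 \left(-1 - 60\right)}{-1 + 40} - 286} = \frac{181}{2 \cdot \frac{1}{39} \left(-61\right) - 286} = \frac{181}{- \frac{122}{39} - 286} = \frac{181}{- \frac{11276}{39}} = 181 \left(- \frac{39}{11276}\right) = - \frac{7059}{11276}$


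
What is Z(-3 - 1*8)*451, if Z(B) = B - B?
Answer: 0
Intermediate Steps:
Z(B) = 0
Z(-3 - 1*8)*451 = 0*451 = 0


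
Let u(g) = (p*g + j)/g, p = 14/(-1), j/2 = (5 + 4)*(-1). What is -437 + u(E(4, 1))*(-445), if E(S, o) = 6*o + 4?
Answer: 6594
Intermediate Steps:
j = -18 (j = 2*((5 + 4)*(-1)) = 2*(9*(-1)) = 2*(-9) = -18)
p = -14 (p = 14*(-1) = -14)
E(S, o) = 4 + 6*o
u(g) = (-18 - 14*g)/g (u(g) = (-14*g - 18)/g = (-18 - 14*g)/g)
-437 + u(E(4, 1))*(-445) = -437 + (-14 - 18/(4 + 6*1))*(-445) = -437 + (-14 - 18/(4 + 6))*(-445) = -437 + (-14 - 18/10)*(-445) = -437 + (-14 - 18*1/10)*(-445) = -437 + (-14 - 9/5)*(-445) = -437 - 79/5*(-445) = -437 + 7031 = 6594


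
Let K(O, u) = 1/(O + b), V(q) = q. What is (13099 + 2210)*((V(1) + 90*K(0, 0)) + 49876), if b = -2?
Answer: 762878088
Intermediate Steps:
K(O, u) = 1/(-2 + O) (K(O, u) = 1/(O - 2) = 1/(-2 + O))
(13099 + 2210)*((V(1) + 90*K(0, 0)) + 49876) = (13099 + 2210)*((1 + 90/(-2 + 0)) + 49876) = 15309*((1 + 90/(-2)) + 49876) = 15309*((1 + 90*(-½)) + 49876) = 15309*((1 - 45) + 49876) = 15309*(-44 + 49876) = 15309*49832 = 762878088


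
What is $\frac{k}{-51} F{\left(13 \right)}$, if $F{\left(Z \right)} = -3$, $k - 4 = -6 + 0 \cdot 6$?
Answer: $- \frac{2}{17} \approx -0.11765$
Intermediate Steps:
$k = -2$ ($k = 4 + \left(-6 + 0 \cdot 6\right) = 4 + \left(-6 + 0\right) = 4 - 6 = -2$)
$\frac{k}{-51} F{\left(13 \right)} = - \frac{2}{-51} \left(-3\right) = \left(-2\right) \left(- \frac{1}{51}\right) \left(-3\right) = \frac{2}{51} \left(-3\right) = - \frac{2}{17}$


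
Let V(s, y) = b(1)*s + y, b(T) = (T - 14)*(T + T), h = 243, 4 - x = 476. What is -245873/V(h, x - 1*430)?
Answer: 245873/7220 ≈ 34.054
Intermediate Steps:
x = -472 (x = 4 - 1*476 = 4 - 476 = -472)
b(T) = 2*T*(-14 + T) (b(T) = (-14 + T)*(2*T) = 2*T*(-14 + T))
V(s, y) = y - 26*s (V(s, y) = (2*1*(-14 + 1))*s + y = (2*1*(-13))*s + y = -26*s + y = y - 26*s)
-245873/V(h, x - 1*430) = -245873/((-472 - 1*430) - 26*243) = -245873/((-472 - 430) - 6318) = -245873/(-902 - 6318) = -245873/(-7220) = -245873*(-1/7220) = 245873/7220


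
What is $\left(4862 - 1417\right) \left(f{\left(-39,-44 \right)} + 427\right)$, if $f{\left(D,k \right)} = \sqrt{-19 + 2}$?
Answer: $1471015 + 3445 i \sqrt{17} \approx 1.471 \cdot 10^{6} + 14204.0 i$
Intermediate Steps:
$f{\left(D,k \right)} = i \sqrt{17}$ ($f{\left(D,k \right)} = \sqrt{-17} = i \sqrt{17}$)
$\left(4862 - 1417\right) \left(f{\left(-39,-44 \right)} + 427\right) = \left(4862 - 1417\right) \left(i \sqrt{17} + 427\right) = 3445 \left(427 + i \sqrt{17}\right) = 1471015 + 3445 i \sqrt{17}$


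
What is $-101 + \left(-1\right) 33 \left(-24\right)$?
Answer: $691$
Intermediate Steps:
$-101 + \left(-1\right) 33 \left(-24\right) = -101 - -792 = -101 + 792 = 691$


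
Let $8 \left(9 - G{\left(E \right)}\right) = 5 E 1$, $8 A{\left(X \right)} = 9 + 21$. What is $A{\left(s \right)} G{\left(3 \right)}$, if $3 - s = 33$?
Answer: $\frac{855}{32} \approx 26.719$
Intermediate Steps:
$s = -30$ ($s = 3 - 33 = -30$)
$A{\left(X \right)} = \frac{15}{4}$ ($A{\left(X \right)} = \frac{9 + 21}{8} = \frac{1}{8} \cdot 30 = \frac{15}{4}$)
$G{\left(E \right)} = 9 - \frac{5 E}{8}$ ($G{\left(E \right)} = 9 - \frac{5 E 1}{8} = 9 - \frac{5 E}{8}$)
$A{\left(s \right)} G{\left(3 \right)} = \frac{15 \left(9 - \frac{15}{8}\right)}{4} = \frac{15}{4} \cdot \frac{57}{8} = \frac{855}{32}$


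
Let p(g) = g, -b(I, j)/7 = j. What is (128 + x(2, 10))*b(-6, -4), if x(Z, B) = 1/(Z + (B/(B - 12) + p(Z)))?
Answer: 3556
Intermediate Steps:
b(I, j) = -7*j
x(Z, B) = 1/(2*Z + B/(-12 + B)) (x(Z, B) = 1/(Z + (B/(B - 12) + Z)) = 1/(Z + (B/(-12 + B) + Z)) = 1/(Z + (Z + B/(-12 + B))) = 1/(2*Z + B/(-12 + B)))
(128 + x(2, 10))*b(-6, -4) = (128 + (-12 + 10)/(10 - 24*2 + 2*10*2))*(-7*(-4)) = (128 - 2/(10 - 48 + 40))*28 = (128 - 2/2)*28 = (128 + (½)*(-2))*28 = (128 - 1)*28 = 127*28 = 3556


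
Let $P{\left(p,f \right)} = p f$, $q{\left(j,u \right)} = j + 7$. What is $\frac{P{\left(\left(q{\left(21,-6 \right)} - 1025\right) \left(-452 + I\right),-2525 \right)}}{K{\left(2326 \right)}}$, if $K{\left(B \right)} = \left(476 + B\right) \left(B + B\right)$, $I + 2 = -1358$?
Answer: $- \frac{380131175}{1086242} \approx -349.95$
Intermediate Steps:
$q{\left(j,u \right)} = 7 + j$
$I = -1360$ ($I = -2 - 1358 = -1360$)
$K{\left(B \right)} = 2 B \left(476 + B\right)$ ($K{\left(B \right)} = \left(476 + B\right) 2 B = 2 B \left(476 + B\right)$)
$P{\left(p,f \right)} = f p$
$\frac{P{\left(\left(q{\left(21,-6 \right)} - 1025\right) \left(-452 + I\right),-2525 \right)}}{K{\left(2326 \right)}} = \frac{\left(-2525\right) \left(\left(7 + 21\right) - 1025\right) \left(-452 - 1360\right)}{2 \cdot 2326 \left(476 + 2326\right)} = \frac{\left(-2525\right) \left(28 - 1025\right) \left(-1812\right)}{2 \cdot 2326 \cdot 2802} = \frac{\left(-2525\right) \left(\left(-997\right) \left(-1812\right)\right)}{13034904} = \left(-2525\right) 1806564 \cdot \frac{1}{13034904} = \left(-4561574100\right) \frac{1}{13034904} = - \frac{380131175}{1086242}$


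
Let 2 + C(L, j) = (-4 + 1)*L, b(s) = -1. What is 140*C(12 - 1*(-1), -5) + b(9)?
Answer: -5741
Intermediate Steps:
C(L, j) = -2 - 3*L (C(L, j) = -2 + (-4 + 1)*L = -2 - 3*L)
140*C(12 - 1*(-1), -5) + b(9) = 140*(-2 - 3*(12 - 1*(-1))) - 1 = 140*(-2 - 3*(12 + 1)) - 1 = 140*(-2 - 3*13) - 1 = 140*(-2 - 39) - 1 = 140*(-41) - 1 = -5740 - 1 = -5741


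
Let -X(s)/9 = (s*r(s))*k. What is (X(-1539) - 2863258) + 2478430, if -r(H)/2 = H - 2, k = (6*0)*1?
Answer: -384828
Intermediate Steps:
k = 0 (k = 0*1 = 0)
r(H) = 4 - 2*H (r(H) = -2*(H - 2) = -2*(-2 + H) = 4 - 2*H)
X(s) = 0 (X(s) = -9*s*(4 - 2*s)*0 = -9*0 = 0)
(X(-1539) - 2863258) + 2478430 = (0 - 2863258) + 2478430 = -2863258 + 2478430 = -384828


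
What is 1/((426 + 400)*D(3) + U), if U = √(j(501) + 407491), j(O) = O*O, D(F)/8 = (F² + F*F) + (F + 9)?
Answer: 49560/9824609777 - √164623/19649219554 ≈ 5.0238e-6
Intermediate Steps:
D(F) = 72 + 8*F + 16*F² (D(F) = 8*((F² + F*F) + (F + 9)) = 8*((F² + F²) + (9 + F)) = 8*(2*F² + (9 + F)) = 8*(9 + F + 2*F²) = 72 + 8*F + 16*F²)
j(O) = O²
U = 2*√164623 (U = √(501² + 407491) = √(251001 + 407491) = √658492 = 2*√164623 ≈ 811.48)
1/((426 + 400)*D(3) + U) = 1/((426 + 400)*(72 + 8*3 + 16*3²) + 2*√164623) = 1/(826*(72 + 24 + 16*9) + 2*√164623) = 1/(826*(72 + 24 + 144) + 2*√164623) = 1/(826*240 + 2*√164623) = 1/(198240 + 2*√164623)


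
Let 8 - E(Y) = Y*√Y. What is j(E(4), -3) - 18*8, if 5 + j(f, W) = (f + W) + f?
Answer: -152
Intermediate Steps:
E(Y) = 8 - Y^(3/2) (E(Y) = 8 - Y*√Y = 8 - Y^(3/2))
j(f, W) = -5 + W + 2*f (j(f, W) = -5 + ((f + W) + f) = -5 + ((W + f) + f) = -5 + (W + 2*f) = -5 + W + 2*f)
j(E(4), -3) - 18*8 = (-5 - 3 + 2*(8 - 4^(3/2))) - 18*8 = (-5 - 3 + 2*(8 - 1*8)) - 144 = (-5 - 3 + 2*(8 - 8)) - 144 = (-5 - 3 + 2*0) - 144 = (-5 - 3 + 0) - 144 = -8 - 144 = -152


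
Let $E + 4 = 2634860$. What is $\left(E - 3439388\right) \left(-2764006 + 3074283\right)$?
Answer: $-249627775364$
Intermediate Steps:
$E = 2634856$ ($E = -4 + 2634860 = 2634856$)
$\left(E - 3439388\right) \left(-2764006 + 3074283\right) = \left(2634856 - 3439388\right) \left(-2764006 + 3074283\right) = \left(-804532\right) 310277 = -249627775364$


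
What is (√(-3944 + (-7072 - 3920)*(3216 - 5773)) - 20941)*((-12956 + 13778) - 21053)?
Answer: 423657371 - 202310*√281026 ≈ 3.1641e+8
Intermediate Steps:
(√(-3944 + (-7072 - 3920)*(3216 - 5773)) - 20941)*((-12956 + 13778) - 21053) = (√(-3944 - 10992*(-2557)) - 20941)*(822 - 21053) = (√(-3944 + 28106544) - 20941)*(-20231) = (√28102600 - 20941)*(-20231) = (10*√281026 - 20941)*(-20231) = (-20941 + 10*√281026)*(-20231) = 423657371 - 202310*√281026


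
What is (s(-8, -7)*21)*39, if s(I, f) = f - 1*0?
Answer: -5733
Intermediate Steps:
s(I, f) = f (s(I, f) = f + 0 = f)
(s(-8, -7)*21)*39 = -7*21*39 = -147*39 = -5733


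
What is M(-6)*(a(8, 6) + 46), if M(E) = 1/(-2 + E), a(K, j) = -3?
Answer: -43/8 ≈ -5.3750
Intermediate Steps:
M(-6)*(a(8, 6) + 46) = (-3 + 46)/(-2 - 6) = 43/(-8) = -⅛*43 = -43/8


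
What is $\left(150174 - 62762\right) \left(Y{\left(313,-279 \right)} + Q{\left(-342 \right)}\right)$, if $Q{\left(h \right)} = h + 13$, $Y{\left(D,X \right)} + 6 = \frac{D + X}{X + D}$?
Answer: $-29195608$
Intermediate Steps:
$Y{\left(D,X \right)} = -5$ ($Y{\left(D,X \right)} = -6 + \frac{D + X}{X + D} = -6 + \frac{D + X}{D + X} = -6 + 1 = -5$)
$Q{\left(h \right)} = 13 + h$
$\left(150174 - 62762\right) \left(Y{\left(313,-279 \right)} + Q{\left(-342 \right)}\right) = \left(150174 - 62762\right) \left(-5 + \left(13 - 342\right)\right) = 87412 \left(-5 - 329\right) = 87412 \left(-334\right) = -29195608$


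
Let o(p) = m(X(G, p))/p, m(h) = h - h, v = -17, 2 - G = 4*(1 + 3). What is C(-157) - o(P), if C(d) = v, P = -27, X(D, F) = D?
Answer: -17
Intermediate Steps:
G = -14 (G = 2 - 4*(1 + 3) = 2 - 4*4 = 2 - 1*16 = 2 - 16 = -14)
C(d) = -17
m(h) = 0
o(p) = 0 (o(p) = 0/p = 0)
C(-157) - o(P) = -17 - 1*0 = -17 + 0 = -17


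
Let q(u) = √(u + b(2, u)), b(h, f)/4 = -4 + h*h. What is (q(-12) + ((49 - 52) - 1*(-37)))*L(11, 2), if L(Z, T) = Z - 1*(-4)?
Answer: 510 + 30*I*√3 ≈ 510.0 + 51.962*I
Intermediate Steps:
L(Z, T) = 4 + Z (L(Z, T) = Z + 4 = 4 + Z)
b(h, f) = -16 + 4*h² (b(h, f) = 4*(-4 + h*h) = 4*(-4 + h²) = -16 + 4*h²)
q(u) = √u (q(u) = √(u + (-16 + 4*2²)) = √(u + (-16 + 4*4)) = √(u + (-16 + 16)) = √(u + 0) = √u)
(q(-12) + ((49 - 52) - 1*(-37)))*L(11, 2) = (√(-12) + ((49 - 52) - 1*(-37)))*(4 + 11) = (2*I*√3 + (-3 + 37))*15 = (2*I*√3 + 34)*15 = (34 + 2*I*√3)*15 = 510 + 30*I*√3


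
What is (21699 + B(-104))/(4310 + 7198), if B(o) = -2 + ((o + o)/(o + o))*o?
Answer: 21593/11508 ≈ 1.8763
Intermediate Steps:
B(o) = -2 + o (B(o) = -2 + ((2*o)/((2*o)))*o = -2 + ((2*o)*(1/(2*o)))*o = -2 + 1*o = -2 + o)
(21699 + B(-104))/(4310 + 7198) = (21699 + (-2 - 104))/(4310 + 7198) = (21699 - 106)/11508 = 21593*(1/11508) = 21593/11508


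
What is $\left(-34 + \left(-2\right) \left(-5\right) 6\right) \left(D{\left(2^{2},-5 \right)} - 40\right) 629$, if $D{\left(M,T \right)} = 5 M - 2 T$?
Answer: $-163540$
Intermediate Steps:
$D{\left(M,T \right)} = - 2 T + 5 M$
$\left(-34 + \left(-2\right) \left(-5\right) 6\right) \left(D{\left(2^{2},-5 \right)} - 40\right) 629 = \left(-34 + \left(-2\right) \left(-5\right) 6\right) \left(\left(\left(-2\right) \left(-5\right) + 5 \cdot 2^{2}\right) - 40\right) 629 = \left(-34 + 10 \cdot 6\right) \left(\left(10 + 5 \cdot 4\right) - 40\right) 629 = \left(-34 + 60\right) \left(\left(10 + 20\right) - 40\right) 629 = 26 \left(30 - 40\right) 629 = 26 \left(-10\right) 629 = \left(-260\right) 629 = -163540$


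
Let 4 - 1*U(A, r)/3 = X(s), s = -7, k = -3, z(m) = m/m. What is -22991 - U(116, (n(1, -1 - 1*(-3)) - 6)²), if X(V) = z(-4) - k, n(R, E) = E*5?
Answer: -22991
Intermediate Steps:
z(m) = 1
n(R, E) = 5*E
X(V) = 4 (X(V) = 1 - 1*(-3) = 1 + 3 = 4)
U(A, r) = 0 (U(A, r) = 12 - 3*4 = 12 - 12 = 0)
-22991 - U(116, (n(1, -1 - 1*(-3)) - 6)²) = -22991 - 1*0 = -22991 + 0 = -22991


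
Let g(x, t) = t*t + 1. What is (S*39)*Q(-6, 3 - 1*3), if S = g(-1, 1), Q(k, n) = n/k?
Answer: 0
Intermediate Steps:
g(x, t) = 1 + t² (g(x, t) = t² + 1 = 1 + t²)
S = 2 (S = 1 + 1² = 1 + 1 = 2)
(S*39)*Q(-6, 3 - 1*3) = (2*39)*((3 - 1*3)/(-6)) = 78*((3 - 3)*(-⅙)) = 78*(0*(-⅙)) = 78*0 = 0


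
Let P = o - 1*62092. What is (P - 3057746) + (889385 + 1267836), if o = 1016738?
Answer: 54121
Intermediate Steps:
P = 954646 (P = 1016738 - 1*62092 = 1016738 - 62092 = 954646)
(P - 3057746) + (889385 + 1267836) = (954646 - 3057746) + (889385 + 1267836) = -2103100 + 2157221 = 54121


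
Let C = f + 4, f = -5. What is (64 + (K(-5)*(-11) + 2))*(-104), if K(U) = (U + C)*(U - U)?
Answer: -6864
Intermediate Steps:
C = -1 (C = -5 + 4 = -1)
K(U) = 0 (K(U) = (U - 1)*(U - U) = (-1 + U)*0 = 0)
(64 + (K(-5)*(-11) + 2))*(-104) = (64 + (0*(-11) + 2))*(-104) = (64 + (0 + 2))*(-104) = (64 + 2)*(-104) = 66*(-104) = -6864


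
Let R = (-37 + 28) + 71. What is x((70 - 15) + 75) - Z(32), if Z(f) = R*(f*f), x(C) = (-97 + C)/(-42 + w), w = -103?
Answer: -9205793/145 ≈ -63488.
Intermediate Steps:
R = 62 (R = -9 + 71 = 62)
x(C) = 97/145 - C/145 (x(C) = (-97 + C)/(-42 - 103) = (-97 + C)/(-145) = (-97 + C)*(-1/145) = 97/145 - C/145)
Z(f) = 62*f² (Z(f) = 62*(f*f) = 62*f²)
x((70 - 15) + 75) - Z(32) = (97/145 - ((70 - 15) + 75)/145) - 62*32² = (97/145 - (55 + 75)/145) - 62*1024 = (97/145 - 1/145*130) - 1*63488 = (97/145 - 26/29) - 63488 = -33/145 - 63488 = -9205793/145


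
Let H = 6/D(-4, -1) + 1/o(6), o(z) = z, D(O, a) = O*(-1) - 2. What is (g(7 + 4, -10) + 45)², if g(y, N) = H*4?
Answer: 29929/9 ≈ 3325.4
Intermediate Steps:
D(O, a) = -2 - O (D(O, a) = -O - 2 = -2 - O)
H = 19/6 (H = 6/(-2 - 1*(-4)) + 1/6 = 6/(-2 + 4) + 1*(⅙) = 6/2 + ⅙ = 6*(½) + ⅙ = 3 + ⅙ = 19/6 ≈ 3.1667)
g(y, N) = 38/3 (g(y, N) = (19/6)*4 = 38/3)
(g(7 + 4, -10) + 45)² = (38/3 + 45)² = (173/3)² = 29929/9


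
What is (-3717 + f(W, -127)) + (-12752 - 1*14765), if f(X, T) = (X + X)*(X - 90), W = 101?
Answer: -29012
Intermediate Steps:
f(X, T) = 2*X*(-90 + X) (f(X, T) = (2*X)*(-90 + X) = 2*X*(-90 + X))
(-3717 + f(W, -127)) + (-12752 - 1*14765) = (-3717 + 2*101*(-90 + 101)) + (-12752 - 1*14765) = (-3717 + 2*101*11) + (-12752 - 14765) = (-3717 + 2222) - 27517 = -1495 - 27517 = -29012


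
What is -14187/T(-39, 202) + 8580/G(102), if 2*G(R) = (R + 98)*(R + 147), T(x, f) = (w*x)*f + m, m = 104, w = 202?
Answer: 233436641/660369580 ≈ 0.35349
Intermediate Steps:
T(x, f) = 104 + 202*f*x (T(x, f) = (202*x)*f + 104 = 202*f*x + 104 = 104 + 202*f*x)
G(R) = (98 + R)*(147 + R)/2 (G(R) = ((R + 98)*(R + 147))/2 = ((98 + R)*(147 + R))/2 = (98 + R)*(147 + R)/2)
-14187/T(-39, 202) + 8580/G(102) = -14187/(104 + 202*202*(-39)) + 8580/(7203 + (1/2)*102**2 + (245/2)*102) = -14187/(104 - 1591356) + 8580/(7203 + (1/2)*10404 + 12495) = -14187/(-1591252) + 8580/(7203 + 5202 + 12495) = -14187*(-1/1591252) + 8580/24900 = 14187/1591252 + 8580*(1/24900) = 14187/1591252 + 143/415 = 233436641/660369580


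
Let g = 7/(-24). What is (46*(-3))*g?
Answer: 161/4 ≈ 40.250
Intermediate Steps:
g = -7/24 (g = 7*(-1/24) = -7/24 ≈ -0.29167)
(46*(-3))*g = (46*(-3))*(-7/24) = -138*(-7/24) = 161/4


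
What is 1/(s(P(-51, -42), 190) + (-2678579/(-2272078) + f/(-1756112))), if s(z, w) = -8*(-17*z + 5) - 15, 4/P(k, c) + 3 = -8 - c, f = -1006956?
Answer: -15461340832852/551959053551575 ≈ -0.028012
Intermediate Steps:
P(k, c) = 4/(-11 - c) (P(k, c) = 4/(-3 + (-8 - c)) = 4/(-11 - c))
s(z, w) = -55 + 136*z (s(z, w) = -8*(5 - 17*z) - 15 = (-40 + 136*z) - 15 = -55 + 136*z)
1/(s(P(-51, -42), 190) + (-2678579/(-2272078) + f/(-1756112))) = 1/((-55 + 136*(-4/(11 - 42))) + (-2678579/(-2272078) - 1006956/(-1756112))) = 1/((-55 + 136*(-4/(-31))) + (-2678579*(-1/2272078) - 1006956*(-1/1756112))) = 1/((-55 + 136*(-4*(-1/31))) + (2678579/2272078 + 251739/439028)) = 1/((-55 + 136*(4/31)) + 873970912427/498752930092) = 1/((-55 + 544/31) + 873970912427/498752930092) = 1/(-1161/31 + 873970912427/498752930092) = 1/(-551959053551575/15461340832852) = -15461340832852/551959053551575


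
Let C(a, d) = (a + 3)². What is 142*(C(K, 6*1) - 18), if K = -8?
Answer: 994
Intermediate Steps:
C(a, d) = (3 + a)²
142*(C(K, 6*1) - 18) = 142*((3 - 8)² - 18) = 142*((-5)² - 18) = 142*(25 - 18) = 142*7 = 994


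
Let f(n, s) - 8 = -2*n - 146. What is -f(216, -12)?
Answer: 570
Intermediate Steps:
f(n, s) = -138 - 2*n (f(n, s) = 8 + (-2*n - 146) = 8 + (-146 - 2*n) = -138 - 2*n)
-f(216, -12) = -(-138 - 2*216) = -(-138 - 432) = -1*(-570) = 570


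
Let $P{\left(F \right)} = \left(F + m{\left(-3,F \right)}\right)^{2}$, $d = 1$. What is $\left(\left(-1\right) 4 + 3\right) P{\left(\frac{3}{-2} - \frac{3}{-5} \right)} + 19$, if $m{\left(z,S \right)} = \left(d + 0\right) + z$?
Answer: $\frac{1059}{100} \approx 10.59$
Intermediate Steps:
$m{\left(z,S \right)} = 1 + z$ ($m{\left(z,S \right)} = \left(1 + 0\right) + z = 1 + z$)
$P{\left(F \right)} = \left(-2 + F\right)^{2}$ ($P{\left(F \right)} = \left(F + \left(1 - 3\right)\right)^{2} = \left(F - 2\right)^{2} = \left(-2 + F\right)^{2}$)
$\left(\left(-1\right) 4 + 3\right) P{\left(\frac{3}{-2} - \frac{3}{-5} \right)} + 19 = \left(\left(-1\right) 4 + 3\right) \left(-2 + \left(\frac{3}{-2} - \frac{3}{-5}\right)\right)^{2} + 19 = \left(-4 + 3\right) \left(-2 + \left(3 \left(- \frac{1}{2}\right) - - \frac{3}{5}\right)\right)^{2} + 19 = - \left(-2 + \left(- \frac{3}{2} + \frac{3}{5}\right)\right)^{2} + 19 = - \left(-2 - \frac{9}{10}\right)^{2} + 19 = - \left(- \frac{29}{10}\right)^{2} + 19 = \left(-1\right) \frac{841}{100} + 19 = - \frac{841}{100} + 19 = \frac{1059}{100}$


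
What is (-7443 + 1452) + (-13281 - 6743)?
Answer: -26015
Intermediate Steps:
(-7443 + 1452) + (-13281 - 6743) = -5991 - 20024 = -26015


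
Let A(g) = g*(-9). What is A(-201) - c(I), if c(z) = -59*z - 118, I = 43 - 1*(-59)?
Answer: 7945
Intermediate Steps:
A(g) = -9*g
I = 102 (I = 43 + 59 = 102)
c(z) = -118 - 59*z
A(-201) - c(I) = -9*(-201) - (-118 - 59*102) = 1809 - (-118 - 6018) = 1809 - 1*(-6136) = 1809 + 6136 = 7945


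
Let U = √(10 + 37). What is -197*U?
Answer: -197*√47 ≈ -1350.6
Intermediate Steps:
U = √47 ≈ 6.8557
-197*U = -197*√47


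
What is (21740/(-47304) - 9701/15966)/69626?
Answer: -5597201/365176603206 ≈ -1.5327e-5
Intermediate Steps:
(21740/(-47304) - 9701/15966)/69626 = (21740*(-1/47304) - 9701*1/15966)*(1/69626) = (-5435/11826 - 9701/15966)*(1/69626) = -5597201/5244831*1/69626 = -5597201/365176603206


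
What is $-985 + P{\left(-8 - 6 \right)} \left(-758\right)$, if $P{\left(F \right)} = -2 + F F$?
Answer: $-148037$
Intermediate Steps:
$P{\left(F \right)} = -2 + F^{2}$
$-985 + P{\left(-8 - 6 \right)} \left(-758\right) = -985 + \left(-2 + \left(-8 - 6\right)^{2}\right) \left(-758\right) = -985 + \left(-2 + \left(-14\right)^{2}\right) \left(-758\right) = -985 + \left(-2 + 196\right) \left(-758\right) = -985 + 194 \left(-758\right) = -985 - 147052 = -148037$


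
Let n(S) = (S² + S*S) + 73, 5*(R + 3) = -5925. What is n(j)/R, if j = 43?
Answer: -419/132 ≈ -3.1742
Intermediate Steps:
R = -1188 (R = -3 + (⅕)*(-5925) = -3 - 1185 = -1188)
n(S) = 73 + 2*S² (n(S) = (S² + S²) + 73 = 2*S² + 73 = 73 + 2*S²)
n(j)/R = (73 + 2*43²)/(-1188) = (73 + 2*1849)*(-1/1188) = (73 + 3698)*(-1/1188) = 3771*(-1/1188) = -419/132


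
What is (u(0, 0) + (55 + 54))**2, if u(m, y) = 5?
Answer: 12996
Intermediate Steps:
(u(0, 0) + (55 + 54))**2 = (5 + (55 + 54))**2 = (5 + 109)**2 = 114**2 = 12996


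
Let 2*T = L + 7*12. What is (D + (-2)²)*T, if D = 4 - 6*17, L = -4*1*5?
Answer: -3008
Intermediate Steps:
L = -20 (L = -4*5 = -20)
T = 32 (T = (-20 + 7*12)/2 = (-20 + 84)/2 = (½)*64 = 32)
D = -98 (D = 4 - 102 = -98)
(D + (-2)²)*T = (-98 + (-2)²)*32 = (-98 + 4)*32 = -94*32 = -3008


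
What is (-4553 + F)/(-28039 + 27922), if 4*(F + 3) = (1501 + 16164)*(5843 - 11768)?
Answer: 104683349/468 ≈ 2.2368e+5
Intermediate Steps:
F = -104665137/4 (F = -3 + ((1501 + 16164)*(5843 - 11768))/4 = -3 + (17665*(-5925))/4 = -3 + (¼)*(-104665125) = -3 - 104665125/4 = -104665137/4 ≈ -2.6166e+7)
(-4553 + F)/(-28039 + 27922) = (-4553 - 104665137/4)/(-28039 + 27922) = -104683349/4/(-117) = -104683349/4*(-1/117) = 104683349/468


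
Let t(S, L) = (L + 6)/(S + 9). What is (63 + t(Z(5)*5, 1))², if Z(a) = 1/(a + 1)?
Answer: 14130081/3481 ≈ 4059.2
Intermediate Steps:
Z(a) = 1/(1 + a)
t(S, L) = (6 + L)/(9 + S)
(63 + t(Z(5)*5, 1))² = (63 + (6 + 1)/(9 + 5/(1 + 5)))² = (63 + 7/(9 + 5/6))² = (63 + 7/(9 + (⅙)*5))² = (63 + 7/(9 + ⅚))² = (63 + 7/(59/6))² = (63 + (6/59)*7)² = (63 + 42/59)² = (3759/59)² = 14130081/3481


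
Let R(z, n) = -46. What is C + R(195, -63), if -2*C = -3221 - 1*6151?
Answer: 4640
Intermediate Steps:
C = 4686 (C = -(-3221 - 1*6151)/2 = -(-3221 - 6151)/2 = -1/2*(-9372) = 4686)
C + R(195, -63) = 4686 - 46 = 4640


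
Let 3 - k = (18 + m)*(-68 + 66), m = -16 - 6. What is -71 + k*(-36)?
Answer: 109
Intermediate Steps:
m = -22
k = -5 (k = 3 - (18 - 22)*(-68 + 66) = 3 - (-4)*(-2) = 3 - 1*8 = 3 - 8 = -5)
-71 + k*(-36) = -71 - 5*(-36) = -71 + 180 = 109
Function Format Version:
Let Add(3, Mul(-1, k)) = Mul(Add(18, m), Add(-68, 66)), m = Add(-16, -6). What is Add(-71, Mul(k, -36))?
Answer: 109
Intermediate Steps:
m = -22
k = -5 (k = Add(3, Mul(-1, Mul(Add(18, -22), Add(-68, 66)))) = Add(3, Mul(-1, Mul(-4, -2))) = Add(3, Mul(-1, 8)) = Add(3, -8) = -5)
Add(-71, Mul(k, -36)) = Add(-71, Mul(-5, -36)) = Add(-71, 180) = 109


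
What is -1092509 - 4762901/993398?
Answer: -1085301018483/993398 ≈ -1.0925e+6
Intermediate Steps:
-1092509 - 4762901/993398 = -1085301018483/993398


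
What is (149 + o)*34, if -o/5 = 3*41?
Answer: -15844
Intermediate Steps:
o = -615 (o = -15*41 = -5*123 = -615)
(149 + o)*34 = (149 - 615)*34 = -466*34 = -15844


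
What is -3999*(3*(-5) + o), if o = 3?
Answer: 47988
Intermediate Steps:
-3999*(3*(-5) + o) = -3999*(3*(-5) + 3) = -3999*(-15 + 3) = -3999*(-12) = 47988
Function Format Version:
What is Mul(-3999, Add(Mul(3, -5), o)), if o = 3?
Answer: 47988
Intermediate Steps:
Mul(-3999, Add(Mul(3, -5), o)) = Mul(-3999, Add(Mul(3, -5), 3)) = Mul(-3999, Add(-15, 3)) = Mul(-3999, -12) = 47988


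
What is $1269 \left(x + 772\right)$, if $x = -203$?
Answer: $722061$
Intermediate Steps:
$1269 \left(x + 772\right) = 1269 \left(-203 + 772\right) = 1269 \cdot 569 = 722061$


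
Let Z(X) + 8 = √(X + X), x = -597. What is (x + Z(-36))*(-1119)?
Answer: 676995 - 6714*I*√2 ≈ 6.77e+5 - 9495.0*I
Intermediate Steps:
Z(X) = -8 + √2*√X (Z(X) = -8 + √(X + X) = -8 + √(2*X) = -8 + √2*√X)
(x + Z(-36))*(-1119) = (-597 + (-8 + √2*√(-36)))*(-1119) = (-597 + (-8 + √2*(6*I)))*(-1119) = (-597 + (-8 + 6*I*√2))*(-1119) = (-605 + 6*I*√2)*(-1119) = 676995 - 6714*I*√2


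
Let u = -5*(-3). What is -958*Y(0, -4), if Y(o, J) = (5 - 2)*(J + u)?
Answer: -31614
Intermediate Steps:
u = 15
Y(o, J) = 45 + 3*J (Y(o, J) = (5 - 2)*(J + 15) = 3*(15 + J) = 45 + 3*J)
-958*Y(0, -4) = -958*(45 + 3*(-4)) = -958*(45 - 12) = -958*33 = -479*66 = -31614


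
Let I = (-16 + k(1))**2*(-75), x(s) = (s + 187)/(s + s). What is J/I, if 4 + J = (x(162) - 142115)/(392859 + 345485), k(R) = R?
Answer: 200587747/807379164000 ≈ 0.00024844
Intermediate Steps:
x(s) = (187 + s)/(2*s) (x(s) = (187 + s)/((2*s)) = (187 + s)*(1/(2*s)) = (187 + s)/(2*s))
I = -16875 (I = (-16 + 1)**2*(-75) = (-15)**2*(-75) = 225*(-75) = -16875)
J = -1002938735/239223456 (J = -4 + ((1/2)*(187 + 162)/162 - 142115)/(392859 + 345485) = -4 + ((1/2)*(1/162)*349 - 142115)/738344 = -4 + (349/324 - 142115)*(1/738344) = -4 - 46044911/324*1/738344 = -4 - 46044911/239223456 = -1002938735/239223456 ≈ -4.1925)
J/I = -1002938735/239223456/(-16875) = -1002938735/239223456*(-1/16875) = 200587747/807379164000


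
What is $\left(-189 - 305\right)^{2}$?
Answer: $244036$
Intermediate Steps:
$\left(-189 - 305\right)^{2} = \left(-494\right)^{2} = 244036$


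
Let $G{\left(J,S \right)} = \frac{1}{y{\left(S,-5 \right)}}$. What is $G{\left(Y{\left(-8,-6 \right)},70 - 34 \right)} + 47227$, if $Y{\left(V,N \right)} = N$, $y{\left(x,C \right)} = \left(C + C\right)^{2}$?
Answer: $\frac{4722701}{100} \approx 47227.0$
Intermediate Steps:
$y{\left(x,C \right)} = 4 C^{2}$ ($y{\left(x,C \right)} = \left(2 C\right)^{2} = 4 C^{2}$)
$G{\left(J,S \right)} = \frac{1}{100}$ ($G{\left(J,S \right)} = \frac{1}{4 \left(-5\right)^{2}} = \frac{1}{4 \cdot 25} = \frac{1}{100}$)
$G{\left(Y{\left(-8,-6 \right)},70 - 34 \right)} + 47227 = \frac{1}{100} + 47227 = \frac{4722701}{100}$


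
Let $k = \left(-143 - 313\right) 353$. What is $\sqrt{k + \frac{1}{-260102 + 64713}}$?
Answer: $\frac{i \sqrt{6145253013314117}}{195389} \approx 401.21 i$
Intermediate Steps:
$k = -160968$ ($k = \left(-456\right) 353 = -160968$)
$\sqrt{k + \frac{1}{-260102 + 64713}} = \sqrt{-160968 + \frac{1}{-260102 + 64713}} = \sqrt{-160968 + \frac{1}{-195389}} = \sqrt{-160968 - \frac{1}{195389}} = \sqrt{- \frac{31451376553}{195389}} = \frac{i \sqrt{6145253013314117}}{195389}$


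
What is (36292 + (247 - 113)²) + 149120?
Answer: 203368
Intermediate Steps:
(36292 + (247 - 113)²) + 149120 = (36292 + 134²) + 149120 = (36292 + 17956) + 149120 = 54248 + 149120 = 203368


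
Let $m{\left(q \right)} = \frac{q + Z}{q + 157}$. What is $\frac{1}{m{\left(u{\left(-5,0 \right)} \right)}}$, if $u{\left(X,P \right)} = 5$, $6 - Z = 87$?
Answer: $- \frac{81}{38} \approx -2.1316$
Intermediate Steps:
$Z = -81$ ($Z = 6 - 87 = -81$)
$m{\left(q \right)} = \frac{-81 + q}{157 + q}$ ($m{\left(q \right)} = \frac{q - 81}{q + 157} = \frac{-81 + q}{157 + q}$)
$\frac{1}{m{\left(u{\left(-5,0 \right)} \right)}} = \frac{1}{\frac{1}{157 + 5} \left(-81 + 5\right)} = \frac{1}{\frac{1}{162} \left(-76\right)} = \frac{1}{- \frac{38}{81}} = - \frac{81}{38}$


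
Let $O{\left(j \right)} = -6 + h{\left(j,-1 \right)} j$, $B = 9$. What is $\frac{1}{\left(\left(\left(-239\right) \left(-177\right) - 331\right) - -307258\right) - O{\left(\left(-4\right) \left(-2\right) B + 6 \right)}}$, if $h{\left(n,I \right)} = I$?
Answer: $\frac{1}{349314} \approx 2.8628 \cdot 10^{-6}$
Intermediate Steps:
$O{\left(j \right)} = -6 - j$
$\frac{1}{\left(\left(\left(-239\right) \left(-177\right) - 331\right) - -307258\right) - O{\left(\left(-4\right) \left(-2\right) B + 6 \right)}} = \frac{1}{\left(\left(\left(-239\right) \left(-177\right) - 331\right) - -307258\right) - \left(-6 - \left(\left(-4\right) \left(-2\right) 9 + 6\right)\right)} = \frac{1}{\left(\left(42303 - 331\right) + 307258\right) - \left(-6 - \left(8 \cdot 9 + 6\right)\right)} = \frac{1}{\left(41972 + 307258\right) - \left(-6 - \left(72 + 6\right)\right)} = \frac{1}{349230 - \left(-6 - 78\right)} = \frac{1}{349230 - -84} = \frac{1}{349230 + 84} = \frac{1}{349314}$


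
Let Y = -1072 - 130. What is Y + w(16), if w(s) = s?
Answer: -1186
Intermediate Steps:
Y = -1202
Y + w(16) = -1202 + 16 = -1186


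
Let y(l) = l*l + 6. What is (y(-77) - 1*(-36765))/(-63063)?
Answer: -6100/9009 ≈ -0.67710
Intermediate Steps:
y(l) = 6 + l**2 (y(l) = l**2 + 6 = 6 + l**2)
(y(-77) - 1*(-36765))/(-63063) = ((6 + (-77)**2) - 1*(-36765))/(-63063) = ((6 + 5929) + 36765)*(-1/63063) = (5935 + 36765)*(-1/63063) = 42700*(-1/63063) = -6100/9009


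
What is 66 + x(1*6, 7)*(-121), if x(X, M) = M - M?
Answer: 66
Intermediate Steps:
x(X, M) = 0
66 + x(1*6, 7)*(-121) = 66 + 0*(-121) = 66 + 0 = 66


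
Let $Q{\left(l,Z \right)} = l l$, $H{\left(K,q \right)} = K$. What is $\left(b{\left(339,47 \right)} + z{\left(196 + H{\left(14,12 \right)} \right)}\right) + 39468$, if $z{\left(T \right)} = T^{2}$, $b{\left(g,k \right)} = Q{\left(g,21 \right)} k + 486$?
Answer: $5485341$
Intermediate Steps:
$Q{\left(l,Z \right)} = l^{2}$
$b{\left(g,k \right)} = 486 + k g^{2}$ ($b{\left(g,k \right)} = g^{2} k + 486 = k g^{2} + 486 = 486 + k g^{2}$)
$\left(b{\left(339,47 \right)} + z{\left(196 + H{\left(14,12 \right)} \right)}\right) + 39468 = \left(\left(486 + 47 \cdot 339^{2}\right) + \left(196 + 14\right)^{2}\right) + 39468 = \left(\left(486 + 47 \cdot 114921\right) + 210^{2}\right) + 39468 = \left(\left(486 + 5401287\right) + 44100\right) + 39468 = \left(5401773 + 44100\right) + 39468 = 5445873 + 39468 = 5485341$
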